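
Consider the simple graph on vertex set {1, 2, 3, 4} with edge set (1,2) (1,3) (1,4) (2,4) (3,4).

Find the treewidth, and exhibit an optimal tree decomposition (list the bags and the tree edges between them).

Each bag holds 3 vertices, so the decomposition has width 2, which upper-bounds the treewidth. On the other hand G contains the 3-clique {1, 2, 4}. A clique must lie in a single bag of any decomposition, so no decomposition can have width below 2. Combining the bounds, tw(G) = 2.

Treewidth 2.
Bags: B1 = {1, 2, 4}  B2 = {1, 3, 4}
Tree: B1–B2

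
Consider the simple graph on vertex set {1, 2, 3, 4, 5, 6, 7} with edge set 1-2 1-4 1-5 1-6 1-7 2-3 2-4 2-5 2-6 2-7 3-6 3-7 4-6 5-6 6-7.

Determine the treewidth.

A width-3 tree decomposition is:
Bags: B1 = {1, 2, 5, 6}  B2 = {1, 2, 6, 7}  B3 = {2, 3, 6, 7}  B4 = {1, 2, 4, 6}
Tree: B1–B2, B2–B3, B2–B4
Every bag has size at most 4, so the width is 4 − 1 = 3 and tw(G) ≤ 3. Conversely, {1, 2, 4, 6} is a clique of size 4, and the vertices of any clique must share a bag in every tree decomposition; so some bag has ≥ 4 vertices and tw(G) ≥ 3. The upper and lower bounds meet at 3, so that is the treewidth.

3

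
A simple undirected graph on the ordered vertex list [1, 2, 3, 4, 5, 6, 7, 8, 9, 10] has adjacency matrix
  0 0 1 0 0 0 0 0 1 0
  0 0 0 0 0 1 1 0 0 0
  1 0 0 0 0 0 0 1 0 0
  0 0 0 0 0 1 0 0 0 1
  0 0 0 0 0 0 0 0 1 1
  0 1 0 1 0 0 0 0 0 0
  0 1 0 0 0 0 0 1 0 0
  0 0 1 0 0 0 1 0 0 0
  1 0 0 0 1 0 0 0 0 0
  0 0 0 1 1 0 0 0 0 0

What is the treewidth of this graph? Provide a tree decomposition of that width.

The largest bag has 3 vertices, giving width 2; this decomposition certifies tw(G) ≤ 2. For the lower bound, G contains the cycle 8–3–1–9–5–10–4–6–2–7–8, so G is not a forest; only forests have treewidth ≤ 1, hence tw(G) ≥ 2. Therefore the treewidth is 2.

Treewidth 2.
One optimal decomposition is:
Bags: B1 = {1, 3, 8}  B2 = {1, 8, 9}  B3 = {5, 8, 9}  B4 = {5, 8, 10}  B5 = {4, 8, 10}  B6 = {4, 6, 8}  B7 = {2, 6, 8}  B8 = {2, 7, 8}
Tree: B1–B2, B2–B3, B3–B4, B4–B5, B5–B6, B6–B7, B7–B8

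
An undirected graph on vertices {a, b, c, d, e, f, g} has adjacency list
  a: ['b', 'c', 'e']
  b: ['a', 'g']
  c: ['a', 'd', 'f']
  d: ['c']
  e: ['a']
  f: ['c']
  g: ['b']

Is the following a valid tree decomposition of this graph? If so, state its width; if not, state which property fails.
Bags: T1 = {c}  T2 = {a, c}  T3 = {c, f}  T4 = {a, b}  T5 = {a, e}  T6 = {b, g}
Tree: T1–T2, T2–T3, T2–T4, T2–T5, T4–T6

No — vertex d appears in no bag.

A tree decomposition must satisfy three properties: every vertex lies in some bag; for every edge, both endpoints lie together in some bag; and for every vertex, the bags containing it form a connected subtree. Here vertex d appears in no bag, so the decomposition is invalid.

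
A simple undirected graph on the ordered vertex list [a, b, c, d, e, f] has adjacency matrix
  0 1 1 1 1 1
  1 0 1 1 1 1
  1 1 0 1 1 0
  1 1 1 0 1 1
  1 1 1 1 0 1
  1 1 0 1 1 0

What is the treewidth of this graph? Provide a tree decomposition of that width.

Each bag holds 5 vertices, so the decomposition has width 4, which upper-bounds the treewidth. On the other hand G contains the 5-clique {a, b, c, d, e}. A clique must lie in a single bag of any decomposition, so no decomposition can have width below 4. Hence tw(G) = 4 exactly.

Treewidth 4.
One optimal decomposition is:
Bags: B1 = {a, b, d, e, f}  B2 = {a, b, c, d, e}
Tree: B1–B2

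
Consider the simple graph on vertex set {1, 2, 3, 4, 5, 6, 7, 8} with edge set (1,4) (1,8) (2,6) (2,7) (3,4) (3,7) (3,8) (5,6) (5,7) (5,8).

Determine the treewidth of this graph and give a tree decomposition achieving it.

Each bag holds 3 vertices, so the decomposition has width 2, which upper-bounds the treewidth. The edges 6–2–7–5–6 form a cycle, so G is not a tree and its treewidth is at least 2. The upper and lower bounds meet at 2, so that is the treewidth.

Treewidth 2.
One optimal decomposition is:
Bags: B1 = {2, 5, 6}  B2 = {2, 5, 7}  B3 = {5, 7, 8}  B4 = {3, 7, 8}  B5 = {1, 3, 8}  B6 = {1, 3, 4}
Tree: B1–B2, B2–B3, B3–B4, B4–B5, B5–B6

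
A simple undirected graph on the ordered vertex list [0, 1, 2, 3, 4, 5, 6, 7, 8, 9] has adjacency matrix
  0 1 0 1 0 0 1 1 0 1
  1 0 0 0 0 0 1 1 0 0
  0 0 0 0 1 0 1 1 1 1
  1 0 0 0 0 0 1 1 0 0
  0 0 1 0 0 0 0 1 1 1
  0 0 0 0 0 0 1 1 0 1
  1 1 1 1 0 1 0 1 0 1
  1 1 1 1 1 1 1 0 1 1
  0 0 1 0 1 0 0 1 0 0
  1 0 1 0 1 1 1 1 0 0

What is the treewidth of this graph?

3

A width-3 tree decomposition is:
Bags: B1 = {0, 6, 7, 9}  B2 = {5, 6, 7, 9}  B3 = {2, 6, 7, 9}  B4 = {0, 1, 6, 7}  B5 = {0, 3, 6, 7}  B6 = {2, 4, 7, 9}  B7 = {2, 4, 7, 8}
Tree: B1–B2, B2–B3, B1–B4, B4–B5, B3–B6, B6–B7
The largest bag has 4 vertices, giving width 3; this decomposition certifies tw(G) ≤ 3. Conversely, {2, 4, 7, 8} is a clique of size 4, and the vertices of any clique must share a bag in every tree decomposition; so some bag has ≥ 4 vertices and tw(G) ≥ 3. The upper and lower bounds meet at 3, so that is the treewidth.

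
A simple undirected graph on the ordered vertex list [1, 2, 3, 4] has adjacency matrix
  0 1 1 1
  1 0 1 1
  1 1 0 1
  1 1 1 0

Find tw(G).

3

A width-3 tree decomposition is:
Bags: B1 = {1, 2, 3, 4}
Tree: (single bag)
With just one bag of size 4, the width is 4 − 1 = 3, so tw(G) ≤ 3. On the other hand G contains the 4-clique {1, 2, 3, 4}. A clique must lie in a single bag of any decomposition, so no decomposition can have width below 3. Combining the bounds, tw(G) = 3.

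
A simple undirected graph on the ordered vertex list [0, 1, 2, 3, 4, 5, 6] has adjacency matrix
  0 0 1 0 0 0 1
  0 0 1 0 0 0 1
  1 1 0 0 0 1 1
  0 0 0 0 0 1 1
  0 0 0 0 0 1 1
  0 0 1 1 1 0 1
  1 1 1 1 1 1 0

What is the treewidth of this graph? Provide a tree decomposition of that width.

Each bag holds 3 vertices, so the decomposition has width 2, which upper-bounds the treewidth. Conversely, {0, 2, 6} is a clique of size 3, and the vertices of any clique must share a bag in every tree decomposition; so some bag has ≥ 3 vertices and tw(G) ≥ 2. The upper and lower bounds meet at 2, so that is the treewidth.

Treewidth 2.
One optimal decomposition is:
Bags: B1 = {2, 5, 6}  B2 = {0, 2, 6}  B3 = {1, 2, 6}  B4 = {3, 5, 6}  B5 = {4, 5, 6}
Tree: B1–B2, B1–B3, B1–B4, B1–B5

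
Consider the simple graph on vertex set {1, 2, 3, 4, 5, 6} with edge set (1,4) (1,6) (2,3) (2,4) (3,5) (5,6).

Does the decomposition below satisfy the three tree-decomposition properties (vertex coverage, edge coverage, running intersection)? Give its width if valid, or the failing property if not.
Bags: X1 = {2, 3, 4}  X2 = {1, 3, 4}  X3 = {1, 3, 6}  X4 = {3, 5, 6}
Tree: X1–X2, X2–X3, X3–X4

Checking the three conditions: (i) the bags cover all of {1, 2, 3, 4, 5, 6}; (ii) for each edge, some bag contains both endpoints; (iii) the bags containing any fixed vertex form a subtree. All hold, so the decomposition is valid with width 3 − 1 = 2.

Yes; width 2.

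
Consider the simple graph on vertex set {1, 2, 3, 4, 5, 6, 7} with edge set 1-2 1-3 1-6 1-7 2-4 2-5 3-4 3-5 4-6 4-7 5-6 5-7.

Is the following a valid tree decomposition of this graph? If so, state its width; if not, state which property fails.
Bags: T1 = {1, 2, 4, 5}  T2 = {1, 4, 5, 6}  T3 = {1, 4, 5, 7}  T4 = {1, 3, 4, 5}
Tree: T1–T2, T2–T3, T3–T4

Vertex coverage: the bags together contain {1, 2, 3, 4, 5, 6, 7}, the full vertex set. Edge coverage: each edge of G has both endpoints in at least one bag. Running intersection: for every vertex, the bags containing it form a connected subtree. All three properties hold, so this is a valid tree decomposition of width max|bag| − 1 = 3, and hence tw(G) ≤ 3.

Yes; width 3.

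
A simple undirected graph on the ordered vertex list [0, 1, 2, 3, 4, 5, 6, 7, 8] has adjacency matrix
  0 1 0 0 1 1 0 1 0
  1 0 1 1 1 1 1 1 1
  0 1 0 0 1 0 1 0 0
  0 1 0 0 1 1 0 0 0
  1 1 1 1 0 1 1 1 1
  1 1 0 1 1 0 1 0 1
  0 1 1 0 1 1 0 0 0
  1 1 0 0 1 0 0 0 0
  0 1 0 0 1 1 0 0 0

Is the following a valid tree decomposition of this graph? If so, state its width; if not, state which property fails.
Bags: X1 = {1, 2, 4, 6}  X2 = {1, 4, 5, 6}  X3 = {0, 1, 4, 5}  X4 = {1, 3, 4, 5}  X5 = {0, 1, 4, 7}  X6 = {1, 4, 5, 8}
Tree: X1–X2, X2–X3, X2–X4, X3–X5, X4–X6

Vertex coverage: the bags together contain {0, 1, 2, 3, 4, 5, 6, 7, 8}, the full vertex set. Edge coverage: each edge of G has both endpoints in at least one bag. Running intersection: for every vertex, the bags containing it form a connected subtree. All three properties hold, so this is a valid tree decomposition of width max|bag| − 1 = 3, and hence tw(G) ≤ 3.

Yes; width 3.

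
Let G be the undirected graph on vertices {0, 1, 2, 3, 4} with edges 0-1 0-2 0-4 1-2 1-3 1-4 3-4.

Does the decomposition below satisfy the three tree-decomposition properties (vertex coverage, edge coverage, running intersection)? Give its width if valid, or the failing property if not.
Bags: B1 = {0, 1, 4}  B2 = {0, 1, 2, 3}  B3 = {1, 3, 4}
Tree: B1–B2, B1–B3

A tree decomposition must satisfy three properties: every vertex lies in some bag; for every edge, both endpoints lie together in some bag; and for every vertex, the bags containing it form a connected subtree. Here bags containing vertex 3 are not connected in the tree, so the decomposition is invalid.

No — bags containing vertex 3 are not connected in the tree.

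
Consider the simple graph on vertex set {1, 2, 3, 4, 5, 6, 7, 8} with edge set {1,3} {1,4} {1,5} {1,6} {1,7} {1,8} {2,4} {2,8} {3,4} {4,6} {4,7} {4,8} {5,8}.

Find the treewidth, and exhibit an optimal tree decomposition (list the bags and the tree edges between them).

Every bag has size at most 3, so the width is 3 − 1 = 2 and tw(G) ≤ 2. For the lower bound, the 3 vertices {1, 4, 8} are pairwise adjacent, and any tree decomposition puts a clique entirely inside one bag — forcing width ≥ 2. The upper and lower bounds meet at 2, so that is the treewidth.

Treewidth 2.
Bags: B1 = {1, 4, 7}  B2 = {1, 4, 6}  B3 = {1, 3, 4}  B4 = {1, 4, 8}  B5 = {2, 4, 8}  B6 = {1, 5, 8}
Tree: B1–B2, B1–B3, B3–B4, B4–B5, B4–B6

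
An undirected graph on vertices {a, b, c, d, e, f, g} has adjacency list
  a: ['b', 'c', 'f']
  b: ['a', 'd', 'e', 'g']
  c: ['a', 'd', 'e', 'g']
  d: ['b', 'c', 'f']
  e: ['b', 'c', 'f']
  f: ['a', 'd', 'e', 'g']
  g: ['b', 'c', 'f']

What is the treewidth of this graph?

A width-3 tree decomposition is:
Bags: B1 = {b, c, d, f}  B2 = {b, c, e, f}  B3 = {a, b, c, f}  B4 = {b, c, f, g}
Tree: B1–B2, B2–B3, B3–B4
The largest bag has 4 vertices, giving width 3; this decomposition certifies tw(G) ≤ 3. For the lower bound: the 4 vertex sets {c,d}, {e,f}, {b}, {a} are disjoint, each induces a connected subgraph, and every pair is joined by at least one edge of G. Contracting each set to a single vertex therefore yields K_{4} as a minor, and since treewidth is minor-monotone, tw(G) ≥ tw(K_{4}) = 3. Hence tw(G) = 3 exactly.

3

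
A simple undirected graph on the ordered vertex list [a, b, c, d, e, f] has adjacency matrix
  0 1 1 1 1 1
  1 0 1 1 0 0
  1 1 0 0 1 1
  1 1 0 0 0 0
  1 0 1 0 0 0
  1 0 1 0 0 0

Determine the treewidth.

2

A width-2 tree decomposition is:
Bags: B1 = {a, b, c}  B2 = {a, c, f}  B3 = {a, c, e}  B4 = {a, b, d}
Tree: B1–B2, B2–B3, B1–B4
The largest bag has 3 vertices, giving width 2; this decomposition certifies tw(G) ≤ 2. On the other hand G contains the 3-clique {a, b, d}. A clique must lie in a single bag of any decomposition, so no decomposition can have width below 2. The upper and lower bounds meet at 2, so that is the treewidth.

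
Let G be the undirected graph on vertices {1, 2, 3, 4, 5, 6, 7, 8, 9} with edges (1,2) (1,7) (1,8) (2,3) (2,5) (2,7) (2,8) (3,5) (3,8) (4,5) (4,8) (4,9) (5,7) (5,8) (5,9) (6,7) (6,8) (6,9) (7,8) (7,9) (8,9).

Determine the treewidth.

A width-3 tree decomposition is:
Bags: B1 = {2, 3, 5, 8}  B2 = {2, 5, 7, 8}  B3 = {5, 7, 8, 9}  B4 = {4, 5, 8, 9}  B5 = {1, 2, 7, 8}  B6 = {6, 7, 8, 9}
Tree: B1–B2, B2–B3, B3–B4, B2–B5, B3–B6
Every bag has size at most 4, so the width is 4 − 1 = 3 and tw(G) ≤ 3. On the other hand G contains the 4-clique {1, 2, 7, 8}. A clique must lie in a single bag of any decomposition, so no decomposition can have width below 3. Therefore the treewidth is 3.

3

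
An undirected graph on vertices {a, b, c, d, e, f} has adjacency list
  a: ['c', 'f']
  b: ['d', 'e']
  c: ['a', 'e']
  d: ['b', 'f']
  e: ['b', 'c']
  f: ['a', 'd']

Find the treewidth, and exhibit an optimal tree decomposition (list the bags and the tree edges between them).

Treewidth 2.
Bags: B1 = {a, c, f}  B2 = {c, e, f}  B3 = {b, e, f}  B4 = {b, d, f}
Tree: B1–B2, B2–B3, B3–B4

Each bag holds 3 vertices, so the decomposition has width 2, which upper-bounds the treewidth. The edges f–a–c–e–b–d–f form a cycle, so G is not a tree and its treewidth is at least 2. Therefore the treewidth is 2.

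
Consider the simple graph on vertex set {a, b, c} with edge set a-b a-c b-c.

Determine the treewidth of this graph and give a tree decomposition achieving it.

With just one bag of size 3, the width is 3 − 1 = 2, so tw(G) ≤ 2. Conversely, {a, b, c} is a clique of size 3, and the vertices of any clique must share a bag in every tree decomposition; so some bag has ≥ 3 vertices and tw(G) ≥ 2. Hence tw(G) = 2 exactly.

Treewidth 2.
Bags: B1 = {a, b, c}
Tree: (single bag)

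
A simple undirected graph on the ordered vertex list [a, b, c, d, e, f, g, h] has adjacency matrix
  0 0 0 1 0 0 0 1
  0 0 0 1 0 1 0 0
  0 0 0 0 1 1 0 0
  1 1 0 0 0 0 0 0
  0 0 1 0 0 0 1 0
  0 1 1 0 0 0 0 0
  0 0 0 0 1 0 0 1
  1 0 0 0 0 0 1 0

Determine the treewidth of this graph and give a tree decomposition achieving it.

Every bag has size at most 3, so the width is 3 − 1 = 2 and tw(G) ≤ 2. Since c–f–b–d–a–h–g–e–c is a cycle in G, G is not acyclic. Forests are exactly the graphs of treewidth ≤ 1, so tw(G) ≥ 2. Combining the bounds, tw(G) = 2.

Treewidth 2.
One optimal decomposition is:
Bags: B1 = {b, c, f}  B2 = {b, c, d}  B3 = {a, c, d}  B4 = {a, c, h}  B5 = {c, g, h}  B6 = {c, e, g}
Tree: B1–B2, B2–B3, B3–B4, B4–B5, B5–B6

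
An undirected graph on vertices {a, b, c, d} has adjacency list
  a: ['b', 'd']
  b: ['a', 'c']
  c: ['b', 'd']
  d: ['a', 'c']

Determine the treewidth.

A width-2 tree decomposition is:
Bags: B1 = {a, b, c}  B2 = {a, c, d}
Tree: B1–B2
The largest bag has 3 vertices, giving width 2; this decomposition certifies tw(G) ≤ 2. For the lower bound, G contains the cycle a–b–c–d–a, so G is not a forest; only forests have treewidth ≤ 1, hence tw(G) ≥ 2. Combining the bounds, tw(G) = 2.

2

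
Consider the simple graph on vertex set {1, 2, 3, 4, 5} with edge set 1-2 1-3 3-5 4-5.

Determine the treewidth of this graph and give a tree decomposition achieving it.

Treewidth 1.
Bags: B1 = {1, 2}  B2 = {1, 3}  B3 = {3, 5}  B4 = {4, 5}
Tree: B1–B2, B2–B3, B3–B4

Every bag has size at most 2, so the width is 2 − 1 = 1 and tw(G) ≤ 1. Any graph with an edge has treewidth ≥ 1, and G has the edge 2–1. Combining the bounds, tw(G) = 1.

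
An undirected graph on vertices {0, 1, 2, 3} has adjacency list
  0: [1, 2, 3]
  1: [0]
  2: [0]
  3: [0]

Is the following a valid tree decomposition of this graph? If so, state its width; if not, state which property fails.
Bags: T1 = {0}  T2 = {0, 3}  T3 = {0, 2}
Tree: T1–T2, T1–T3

No — vertex 1 appears in no bag.

A tree decomposition must satisfy three properties: every vertex lies in some bag; for every edge, both endpoints lie together in some bag; and for every vertex, the bags containing it form a connected subtree. Here vertex 1 appears in no bag, so the decomposition is invalid.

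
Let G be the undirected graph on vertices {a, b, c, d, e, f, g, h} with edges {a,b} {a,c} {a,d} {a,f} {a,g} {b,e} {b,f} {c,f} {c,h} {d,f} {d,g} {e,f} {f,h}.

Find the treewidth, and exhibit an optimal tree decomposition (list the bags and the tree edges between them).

Each bag holds 3 vertices, so the decomposition has width 2, which upper-bounds the treewidth. On the other hand G contains the 3-clique {a, d, g}. A clique must lie in a single bag of any decomposition, so no decomposition can have width below 2. The upper and lower bounds meet at 2, so that is the treewidth.

Treewidth 2.
Bags: B1 = {a, d, f}  B2 = {a, b, f}  B3 = {b, e, f}  B4 = {a, c, f}  B5 = {a, d, g}  B6 = {c, f, h}
Tree: B1–B2, B2–B3, B2–B4, B1–B5, B4–B6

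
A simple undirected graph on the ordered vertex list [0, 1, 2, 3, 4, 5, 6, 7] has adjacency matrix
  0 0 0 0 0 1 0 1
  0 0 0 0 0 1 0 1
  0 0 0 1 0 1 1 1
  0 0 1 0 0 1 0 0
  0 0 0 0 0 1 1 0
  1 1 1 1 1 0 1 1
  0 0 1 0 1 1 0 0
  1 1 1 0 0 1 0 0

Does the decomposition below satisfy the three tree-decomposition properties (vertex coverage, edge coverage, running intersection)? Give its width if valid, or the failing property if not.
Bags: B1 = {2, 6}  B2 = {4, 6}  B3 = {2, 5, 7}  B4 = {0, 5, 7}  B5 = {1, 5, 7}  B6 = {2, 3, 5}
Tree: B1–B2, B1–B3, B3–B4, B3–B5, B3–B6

No — edge (5,6) lies in no bag.

A tree decomposition must satisfy three properties: every vertex lies in some bag; for every edge, both endpoints lie together in some bag; and for every vertex, the bags containing it form a connected subtree. Here edge (5,6) lies in no bag, so the decomposition is invalid.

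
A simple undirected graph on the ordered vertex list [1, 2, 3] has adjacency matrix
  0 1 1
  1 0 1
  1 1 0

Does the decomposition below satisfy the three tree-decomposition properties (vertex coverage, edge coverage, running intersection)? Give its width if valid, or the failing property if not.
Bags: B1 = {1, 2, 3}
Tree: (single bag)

Vertex coverage: the bags together contain {1, 2, 3}, the full vertex set. Edge coverage: each edge of G has both endpoints in at least one bag. Running intersection: for every vertex, the bags containing it form a connected subtree. All three properties hold, so this is a valid tree decomposition of width max|bag| − 1 = 2, and hence tw(G) ≤ 2.

Yes; width 2.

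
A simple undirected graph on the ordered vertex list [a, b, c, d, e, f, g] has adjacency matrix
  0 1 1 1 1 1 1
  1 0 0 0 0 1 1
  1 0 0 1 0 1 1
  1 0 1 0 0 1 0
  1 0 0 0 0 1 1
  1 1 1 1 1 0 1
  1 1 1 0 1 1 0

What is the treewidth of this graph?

A width-3 tree decomposition is:
Bags: B1 = {a, e, f, g}  B2 = {a, b, f, g}  B3 = {a, c, f, g}  B4 = {a, c, d, f}
Tree: B1–B2, B1–B3, B3–B4
Each bag holds 4 vertices, so the decomposition has width 3, which upper-bounds the treewidth. On the other hand G contains the 4-clique {a, c, d, f}. A clique must lie in a single bag of any decomposition, so no decomposition can have width below 3. The upper and lower bounds meet at 3, so that is the treewidth.

3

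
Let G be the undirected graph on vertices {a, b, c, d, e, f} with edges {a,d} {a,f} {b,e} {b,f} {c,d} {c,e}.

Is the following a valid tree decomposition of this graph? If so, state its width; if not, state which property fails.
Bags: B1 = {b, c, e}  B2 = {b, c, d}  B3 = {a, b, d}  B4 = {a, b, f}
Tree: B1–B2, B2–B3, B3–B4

Vertex coverage: the bags together contain {a, b, c, d, e, f}, the full vertex set. Edge coverage: each edge of G has both endpoints in at least one bag. Running intersection: for every vertex, the bags containing it form a connected subtree. All three properties hold, so this is a valid tree decomposition of width max|bag| − 1 = 2, and hence tw(G) ≤ 2.

Yes; width 2.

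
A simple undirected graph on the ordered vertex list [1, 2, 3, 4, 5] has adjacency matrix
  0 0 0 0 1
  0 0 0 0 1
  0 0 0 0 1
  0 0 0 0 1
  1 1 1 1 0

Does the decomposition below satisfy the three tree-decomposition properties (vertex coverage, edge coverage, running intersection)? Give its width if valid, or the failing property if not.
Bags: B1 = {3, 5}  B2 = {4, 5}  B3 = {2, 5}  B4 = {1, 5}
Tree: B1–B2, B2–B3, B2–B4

Yes; width 1.

Vertex coverage: the bags together contain {1, 2, 3, 4, 5}, the full vertex set. Edge coverage: each edge of G has both endpoints in at least one bag. Running intersection: for every vertex, the bags containing it form a connected subtree. All three properties hold, so this is a valid tree decomposition of width max|bag| − 1 = 1, and hence tw(G) ≤ 1.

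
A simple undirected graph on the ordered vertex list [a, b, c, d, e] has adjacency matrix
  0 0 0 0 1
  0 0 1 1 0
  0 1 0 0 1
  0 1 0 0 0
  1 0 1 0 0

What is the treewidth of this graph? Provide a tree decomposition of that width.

Treewidth 1.
One such decomposition:
Bags: B1 = {b, d}  B2 = {b, c}  B3 = {c, e}  B4 = {a, e}
Tree: B1–B2, B2–B3, B3–B4

Every bag has size at most 2, so the width is 2 − 1 = 1 and tw(G) ≤ 1. G has an edge, so its treewidth is at least 1. The upper and lower bounds meet at 1, so that is the treewidth.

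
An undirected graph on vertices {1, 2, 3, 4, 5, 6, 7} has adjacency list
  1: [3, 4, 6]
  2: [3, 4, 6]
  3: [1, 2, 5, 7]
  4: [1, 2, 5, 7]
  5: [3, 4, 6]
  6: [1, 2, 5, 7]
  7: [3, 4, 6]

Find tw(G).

3

A width-3 tree decomposition is:
Bags: B1 = {3, 4, 6, 7}  B2 = {1, 3, 4, 6}  B3 = {3, 4, 5, 6}  B4 = {2, 3, 4, 6}
Tree: B1–B2, B2–B3, B3–B4
The largest bag has 4 vertices, giving width 3; this decomposition certifies tw(G) ≤ 3. For the lower bound: the 4 vertex sets {3,7}, {1,6}, {4}, {5} are disjoint, each induces a connected subgraph, and every pair is joined by at least one edge of G. Contracting each set to a single vertex therefore yields K_{4} as a minor, and since treewidth is minor-monotone, tw(G) ≥ tw(K_{4}) = 3. Therefore the treewidth is 3.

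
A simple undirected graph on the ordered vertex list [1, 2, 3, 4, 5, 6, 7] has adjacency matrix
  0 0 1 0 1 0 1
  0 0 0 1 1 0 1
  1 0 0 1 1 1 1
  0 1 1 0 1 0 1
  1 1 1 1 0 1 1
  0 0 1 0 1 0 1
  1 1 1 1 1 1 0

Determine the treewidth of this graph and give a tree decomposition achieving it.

Treewidth 3.
Bags: B1 = {2, 4, 5, 7}  B2 = {3, 4, 5, 7}  B3 = {1, 3, 5, 7}  B4 = {3, 5, 6, 7}
Tree: B1–B2, B2–B3, B2–B4

Every bag has size at most 4, so the width is 4 − 1 = 3 and tw(G) ≤ 3. Conversely, {2, 4, 5, 7} is a clique of size 4, and the vertices of any clique must share a bag in every tree decomposition; so some bag has ≥ 4 vertices and tw(G) ≥ 3. Therefore the treewidth is 3.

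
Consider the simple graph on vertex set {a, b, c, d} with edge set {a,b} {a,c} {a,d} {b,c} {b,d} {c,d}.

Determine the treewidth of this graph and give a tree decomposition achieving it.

Treewidth 3.
Bags: B1 = {a, b, c, d}
Tree: (single bag)

A single bag containing all 4 vertices is trivially a valid decomposition of width 3. For the lower bound, the 4 vertices {a, b, c, d} are pairwise adjacent, and any tree decomposition puts a clique entirely inside one bag — forcing width ≥ 3. The upper and lower bounds meet at 3, so that is the treewidth.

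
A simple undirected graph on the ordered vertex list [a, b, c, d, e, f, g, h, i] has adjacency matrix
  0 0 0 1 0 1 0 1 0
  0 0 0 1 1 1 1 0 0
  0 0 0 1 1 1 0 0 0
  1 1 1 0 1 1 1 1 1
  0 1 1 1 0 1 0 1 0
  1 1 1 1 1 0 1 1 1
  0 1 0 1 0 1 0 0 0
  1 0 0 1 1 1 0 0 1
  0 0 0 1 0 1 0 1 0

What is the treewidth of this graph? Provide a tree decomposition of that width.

Every bag has size at most 4, so the width is 4 − 1 = 3 and tw(G) ≤ 3. On the other hand G contains the 4-clique {b, d, f, g}. A clique must lie in a single bag of any decomposition, so no decomposition can have width below 3. The upper and lower bounds meet at 3, so that is the treewidth.

Treewidth 3.
One optimal decomposition is:
Bags: B1 = {b, d, e, f}  B2 = {c, d, e, f}  B3 = {b, d, f, g}  B4 = {d, e, f, h}  B5 = {a, d, f, h}  B6 = {d, f, h, i}
Tree: B1–B2, B1–B3, B2–B4, B4–B5, B5–B6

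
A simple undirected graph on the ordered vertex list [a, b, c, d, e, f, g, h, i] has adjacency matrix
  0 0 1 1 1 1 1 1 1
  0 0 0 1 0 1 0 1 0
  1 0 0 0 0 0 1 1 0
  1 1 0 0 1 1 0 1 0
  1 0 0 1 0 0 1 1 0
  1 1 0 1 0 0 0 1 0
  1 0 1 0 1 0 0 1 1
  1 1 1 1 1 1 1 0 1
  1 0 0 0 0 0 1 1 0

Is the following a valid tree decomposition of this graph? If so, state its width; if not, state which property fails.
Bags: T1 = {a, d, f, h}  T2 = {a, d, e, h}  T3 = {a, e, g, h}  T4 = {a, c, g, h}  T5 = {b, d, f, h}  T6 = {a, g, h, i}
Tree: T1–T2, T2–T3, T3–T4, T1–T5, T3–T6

Yes; width 3.

Every vertex of G appears in some bag (union = {a, b, c, d, e, f, g, h, i}); every edge is covered by a bag; and for each vertex v the set of bags containing v is connected in the bag tree. The decomposition is therefore valid. The largest bag has 4 vertices, so the width is 3.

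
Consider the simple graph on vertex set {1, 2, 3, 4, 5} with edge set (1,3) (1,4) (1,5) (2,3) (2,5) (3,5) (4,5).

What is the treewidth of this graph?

A width-2 tree decomposition is:
Bags: B1 = {1, 3, 5}  B2 = {1, 4, 5}  B3 = {2, 3, 5}
Tree: B1–B2, B1–B3
Each bag holds 3 vertices, so the decomposition has width 2, which upper-bounds the treewidth. For the lower bound, the 3 vertices {1, 3, 5} are pairwise adjacent, and any tree decomposition puts a clique entirely inside one bag — forcing width ≥ 2. Hence tw(G) = 2 exactly.

2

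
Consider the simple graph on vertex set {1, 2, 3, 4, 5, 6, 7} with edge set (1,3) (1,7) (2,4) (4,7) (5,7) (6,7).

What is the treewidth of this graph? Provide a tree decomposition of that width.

Treewidth 1.
Bags: B1 = {4, 7}  B2 = {5, 7}  B3 = {1, 7}  B4 = {2, 4}  B5 = {6, 7}  B6 = {1, 3}
Tree: B1–B2, B2–B3, B1–B4, B3–B5, B3–B6

The largest bag has 2 vertices, giving width 1; this decomposition certifies tw(G) ≤ 1. G has an edge, so its treewidth is at least 1. Hence tw(G) = 1 exactly.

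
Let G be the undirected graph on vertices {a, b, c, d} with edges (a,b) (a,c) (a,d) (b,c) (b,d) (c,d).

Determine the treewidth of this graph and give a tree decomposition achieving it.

Treewidth 3.
One such decomposition:
Bags: B1 = {a, b, c, d}
Tree: (single bag)

A single bag containing all 4 vertices is trivially a valid decomposition of width 3. On the other hand G contains the 4-clique {a, b, c, d}. A clique must lie in a single bag of any decomposition, so no decomposition can have width below 3. Hence tw(G) = 3 exactly.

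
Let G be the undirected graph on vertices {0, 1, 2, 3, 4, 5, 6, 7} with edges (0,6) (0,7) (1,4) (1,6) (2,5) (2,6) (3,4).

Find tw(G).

1

A width-1 tree decomposition is:
Bags: B1 = {2, 6}  B2 = {1, 6}  B3 = {0, 6}  B4 = {1, 4}  B5 = {3, 4}  B6 = {0, 7}  B7 = {2, 5}
Tree: B1–B2, B2–B3, B2–B4, B4–B5, B3–B6, B1–B7
Each bag holds 2 vertices, so the decomposition has width 1, which upper-bounds the treewidth. Since G has at least one edge (e.g. 2–6), it is not an edgeless graph, so tw(G) ≥ 1. The upper and lower bounds meet at 1, so that is the treewidth.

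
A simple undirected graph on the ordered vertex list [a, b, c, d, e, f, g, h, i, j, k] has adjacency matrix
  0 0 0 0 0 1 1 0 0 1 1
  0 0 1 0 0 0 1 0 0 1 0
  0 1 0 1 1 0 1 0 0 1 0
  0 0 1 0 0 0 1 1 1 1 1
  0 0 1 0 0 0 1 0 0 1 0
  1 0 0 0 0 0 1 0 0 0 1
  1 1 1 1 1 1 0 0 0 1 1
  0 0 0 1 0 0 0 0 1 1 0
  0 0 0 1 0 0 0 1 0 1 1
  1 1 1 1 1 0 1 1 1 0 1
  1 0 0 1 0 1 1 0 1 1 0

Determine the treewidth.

A width-3 tree decomposition is:
Bags: B1 = {d, g, j, k}  B2 = {c, d, g, j}  B3 = {c, e, g, j}  B4 = {b, c, g, j}  B5 = {a, g, j, k}  B6 = {a, f, g, k}  B7 = {d, i, j, k}  B8 = {d, h, i, j}
Tree: B1–B2, B2–B3, B3–B4, B1–B5, B5–B6, B1–B7, B7–B8
Every bag has size at most 4, so the width is 4 − 1 = 3 and tw(G) ≤ 3. On the other hand G contains the 4-clique {c, d, g, j}. A clique must lie in a single bag of any decomposition, so no decomposition can have width below 3. The upper and lower bounds meet at 3, so that is the treewidth.

3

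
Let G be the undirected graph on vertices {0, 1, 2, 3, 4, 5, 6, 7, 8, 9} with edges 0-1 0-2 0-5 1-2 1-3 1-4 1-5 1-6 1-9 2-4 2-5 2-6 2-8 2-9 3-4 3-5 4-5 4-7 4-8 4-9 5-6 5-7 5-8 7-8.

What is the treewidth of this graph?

A width-3 tree decomposition is:
Bags: B1 = {1, 2, 4, 5}  B2 = {1, 2, 5, 6}  B3 = {2, 4, 5, 8}  B4 = {0, 1, 2, 5}  B5 = {4, 5, 7, 8}  B6 = {1, 2, 4, 9}  B7 = {1, 3, 4, 5}
Tree: B1–B2, B1–B3, B2–B4, B3–B5, B1–B6, B1–B7
The largest bag has 4 vertices, giving width 3; this decomposition certifies tw(G) ≤ 3. For the lower bound, the 4 vertices {1, 2, 4, 9} are pairwise adjacent, and any tree decomposition puts a clique entirely inside one bag — forcing width ≥ 3. Combining the bounds, tw(G) = 3.

3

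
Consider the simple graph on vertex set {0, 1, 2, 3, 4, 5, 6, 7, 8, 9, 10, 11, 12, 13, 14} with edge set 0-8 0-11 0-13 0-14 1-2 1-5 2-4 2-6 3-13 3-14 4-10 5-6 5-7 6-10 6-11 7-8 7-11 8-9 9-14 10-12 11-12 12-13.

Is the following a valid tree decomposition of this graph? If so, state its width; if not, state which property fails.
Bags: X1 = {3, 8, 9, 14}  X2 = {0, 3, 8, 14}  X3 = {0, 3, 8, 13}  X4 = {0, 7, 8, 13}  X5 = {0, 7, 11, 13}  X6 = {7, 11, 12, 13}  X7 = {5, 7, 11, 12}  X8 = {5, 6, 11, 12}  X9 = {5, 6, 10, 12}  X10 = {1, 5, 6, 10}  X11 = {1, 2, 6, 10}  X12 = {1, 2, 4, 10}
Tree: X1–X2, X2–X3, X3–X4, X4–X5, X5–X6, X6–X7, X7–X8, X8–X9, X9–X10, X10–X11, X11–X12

Yes; width 3.

Vertex coverage: the bags together contain {0, 1, 2, 3, 4, 5, 6, 7, 8, 9, 10, 11, 12, 13, 14}, the full vertex set. Edge coverage: each edge of G has both endpoints in at least one bag. Running intersection: for every vertex, the bags containing it form a connected subtree. All three properties hold, so this is a valid tree decomposition of width max|bag| − 1 = 3, and hence tw(G) ≤ 3.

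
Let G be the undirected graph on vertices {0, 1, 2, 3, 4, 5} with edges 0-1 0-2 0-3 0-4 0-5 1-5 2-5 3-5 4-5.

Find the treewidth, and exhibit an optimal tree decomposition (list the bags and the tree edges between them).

Each bag holds 3 vertices, so the decomposition has width 2, which upper-bounds the treewidth. Conversely, {0, 1, 5} is a clique of size 3, and the vertices of any clique must share a bag in every tree decomposition; so some bag has ≥ 3 vertices and tw(G) ≥ 2. Combining the bounds, tw(G) = 2.

Treewidth 2.
Bags: B1 = {0, 2, 5}  B2 = {0, 3, 5}  B3 = {0, 4, 5}  B4 = {0, 1, 5}
Tree: B1–B2, B1–B3, B2–B4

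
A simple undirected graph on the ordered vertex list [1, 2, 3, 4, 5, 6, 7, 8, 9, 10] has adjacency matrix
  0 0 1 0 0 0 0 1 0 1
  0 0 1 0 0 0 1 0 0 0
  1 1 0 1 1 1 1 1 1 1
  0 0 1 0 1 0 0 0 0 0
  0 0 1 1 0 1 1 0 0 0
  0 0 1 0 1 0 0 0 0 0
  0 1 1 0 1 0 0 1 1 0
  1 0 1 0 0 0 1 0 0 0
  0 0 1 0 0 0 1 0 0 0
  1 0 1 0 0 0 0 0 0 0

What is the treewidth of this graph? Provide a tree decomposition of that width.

Every bag has size at most 3, so the width is 3 − 1 = 2 and tw(G) ≤ 2. On the other hand G contains the 3-clique {1, 3, 8}. A clique must lie in a single bag of any decomposition, so no decomposition can have width below 2. Therefore the treewidth is 2.

Treewidth 2.
Bags: B1 = {1, 3, 8}  B2 = {3, 7, 8}  B3 = {3, 5, 7}  B4 = {3, 4, 5}  B5 = {2, 3, 7}  B6 = {1, 3, 10}  B7 = {3, 5, 6}  B8 = {3, 7, 9}
Tree: B1–B2, B2–B3, B3–B4, B3–B5, B1–B6, B3–B7, B5–B8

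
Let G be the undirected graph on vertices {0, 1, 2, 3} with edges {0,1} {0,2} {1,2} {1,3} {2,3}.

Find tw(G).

2

A width-2 tree decomposition is:
Bags: B1 = {0, 1, 2}  B2 = {1, 2, 3}
Tree: B1–B2
Each bag holds 3 vertices, so the decomposition has width 2, which upper-bounds the treewidth. For the lower bound, the 3 vertices {0, 1, 2} are pairwise adjacent, and any tree decomposition puts a clique entirely inside one bag — forcing width ≥ 2. Therefore the treewidth is 2.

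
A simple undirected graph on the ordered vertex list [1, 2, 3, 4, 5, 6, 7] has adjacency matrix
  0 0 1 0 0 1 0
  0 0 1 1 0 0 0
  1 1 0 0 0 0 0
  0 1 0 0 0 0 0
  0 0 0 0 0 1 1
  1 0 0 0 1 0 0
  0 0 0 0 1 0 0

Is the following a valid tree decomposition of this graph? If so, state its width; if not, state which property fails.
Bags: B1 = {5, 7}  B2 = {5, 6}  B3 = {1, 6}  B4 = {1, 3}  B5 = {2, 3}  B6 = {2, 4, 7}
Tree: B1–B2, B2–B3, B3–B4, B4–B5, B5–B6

No — bags containing vertex 7 are not connected in the tree.

A tree decomposition must satisfy three properties: every vertex lies in some bag; for every edge, both endpoints lie together in some bag; and for every vertex, the bags containing it form a connected subtree. Here bags containing vertex 7 are not connected in the tree, so the decomposition is invalid.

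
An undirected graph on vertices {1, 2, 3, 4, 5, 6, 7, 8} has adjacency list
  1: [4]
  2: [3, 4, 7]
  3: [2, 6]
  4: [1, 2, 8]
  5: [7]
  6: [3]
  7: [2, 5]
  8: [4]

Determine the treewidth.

1

A width-1 tree decomposition is:
Bags: B1 = {2, 4}  B2 = {2, 7}  B3 = {4, 8}  B4 = {1, 4}  B5 = {5, 7}  B6 = {2, 3}  B7 = {3, 6}
Tree: B1–B2, B1–B3, B3–B4, B2–B5, B2–B6, B6–B7
Every bag has size at most 2, so the width is 2 − 1 = 1 and tw(G) ≤ 1. G has an edge, so its treewidth is at least 1. Therefore the treewidth is 1.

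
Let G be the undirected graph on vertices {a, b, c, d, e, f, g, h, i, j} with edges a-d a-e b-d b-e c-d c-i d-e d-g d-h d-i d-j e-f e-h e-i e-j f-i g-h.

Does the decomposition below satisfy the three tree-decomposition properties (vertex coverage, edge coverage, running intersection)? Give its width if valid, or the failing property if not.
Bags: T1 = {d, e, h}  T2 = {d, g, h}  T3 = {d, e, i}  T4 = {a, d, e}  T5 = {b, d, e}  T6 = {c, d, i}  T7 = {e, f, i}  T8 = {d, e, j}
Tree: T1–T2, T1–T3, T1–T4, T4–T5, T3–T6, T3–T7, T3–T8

Checking the three conditions: (i) the bags cover all of {a, b, c, d, e, f, g, h, i, j}; (ii) for each edge, some bag contains both endpoints; (iii) the bags containing any fixed vertex form a subtree. All hold, so the decomposition is valid with width 3 − 1 = 2.

Yes; width 2.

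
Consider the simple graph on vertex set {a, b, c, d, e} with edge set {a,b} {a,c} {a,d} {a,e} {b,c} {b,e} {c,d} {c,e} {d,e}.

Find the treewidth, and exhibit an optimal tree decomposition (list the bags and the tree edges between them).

Treewidth 3.
One such decomposition:
Bags: B1 = {a, c, d, e}  B2 = {a, b, c, e}
Tree: B1–B2

The largest bag has 4 vertices, giving width 3; this decomposition certifies tw(G) ≤ 3. Conversely, {a, c, d, e} is a clique of size 4, and the vertices of any clique must share a bag in every tree decomposition; so some bag has ≥ 4 vertices and tw(G) ≥ 3. Therefore the treewidth is 3.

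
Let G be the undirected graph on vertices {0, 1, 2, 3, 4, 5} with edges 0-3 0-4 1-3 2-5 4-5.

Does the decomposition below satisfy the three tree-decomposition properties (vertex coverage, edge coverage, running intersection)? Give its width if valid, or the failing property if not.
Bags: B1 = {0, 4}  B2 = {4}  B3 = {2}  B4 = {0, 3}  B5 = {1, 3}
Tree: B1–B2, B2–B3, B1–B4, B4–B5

No — vertex 5 appears in no bag.

A tree decomposition must satisfy three properties: every vertex lies in some bag; for every edge, both endpoints lie together in some bag; and for every vertex, the bags containing it form a connected subtree. Here vertex 5 appears in no bag, so the decomposition is invalid.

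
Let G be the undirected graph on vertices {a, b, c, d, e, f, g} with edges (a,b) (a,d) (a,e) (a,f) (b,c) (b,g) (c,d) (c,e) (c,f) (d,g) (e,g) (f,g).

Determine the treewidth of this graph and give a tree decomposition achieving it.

Treewidth 3.
One such decomposition:
Bags: B1 = {a, c, f, g}  B2 = {a, c, d, g}  B3 = {a, b, c, g}  B4 = {a, c, e, g}
Tree: B1–B2, B2–B3, B3–B4

The largest bag has 4 vertices, giving width 3; this decomposition certifies tw(G) ≤ 3. For the lower bound: the 4 vertex sets {f,g}, {a,d}, {c}, {b} are disjoint, each induces a connected subgraph, and every pair is joined by at least one edge of G. Contracting each set to a single vertex therefore yields K_{4} as a minor, and since treewidth is minor-monotone, tw(G) ≥ tw(K_{4}) = 3. The upper and lower bounds meet at 3, so that is the treewidth.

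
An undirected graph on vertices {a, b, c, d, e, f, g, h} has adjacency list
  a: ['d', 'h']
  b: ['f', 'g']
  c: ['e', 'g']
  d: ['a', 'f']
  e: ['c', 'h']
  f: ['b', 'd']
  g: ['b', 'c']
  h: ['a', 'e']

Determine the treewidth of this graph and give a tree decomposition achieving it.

Treewidth 2.
One optimal decomposition is:
Bags: B1 = {c, e, h}  B2 = {a, c, h}  B3 = {a, c, d}  B4 = {c, d, f}  B5 = {b, c, f}  B6 = {b, c, g}
Tree: B1–B2, B2–B3, B3–B4, B4–B5, B5–B6

Every bag has size at most 3, so the width is 3 − 1 = 2 and tw(G) ≤ 2. The edges c–e–h–a–d–f–b–g–c form a cycle, so G is not a tree and its treewidth is at least 2. Hence tw(G) = 2 exactly.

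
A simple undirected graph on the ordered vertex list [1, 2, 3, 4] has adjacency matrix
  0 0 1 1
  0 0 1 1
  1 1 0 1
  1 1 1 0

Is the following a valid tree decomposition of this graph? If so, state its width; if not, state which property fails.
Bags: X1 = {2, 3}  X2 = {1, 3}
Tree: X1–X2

A tree decomposition must satisfy three properties: every vertex lies in some bag; for every edge, both endpoints lie together in some bag; and for every vertex, the bags containing it form a connected subtree. Here vertex 4 appears in no bag, so the decomposition is invalid.

No — vertex 4 appears in no bag.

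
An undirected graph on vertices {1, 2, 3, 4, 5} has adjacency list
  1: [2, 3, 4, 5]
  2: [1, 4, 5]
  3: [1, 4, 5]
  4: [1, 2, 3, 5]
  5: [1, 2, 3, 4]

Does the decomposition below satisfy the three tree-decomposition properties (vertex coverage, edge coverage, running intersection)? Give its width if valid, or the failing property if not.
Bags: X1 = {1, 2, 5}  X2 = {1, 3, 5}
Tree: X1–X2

No — vertex 4 appears in no bag.

A tree decomposition must satisfy three properties: every vertex lies in some bag; for every edge, both endpoints lie together in some bag; and for every vertex, the bags containing it form a connected subtree. Here vertex 4 appears in no bag, so the decomposition is invalid.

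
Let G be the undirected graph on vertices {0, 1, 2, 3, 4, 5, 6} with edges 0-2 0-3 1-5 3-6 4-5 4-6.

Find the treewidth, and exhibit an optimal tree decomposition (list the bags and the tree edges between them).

Treewidth 1.
One optimal decomposition is:
Bags: B1 = {0, 2}  B2 = {0, 3}  B3 = {3, 6}  B4 = {4, 6}  B5 = {4, 5}  B6 = {1, 5}
Tree: B1–B2, B2–B3, B3–B4, B4–B5, B5–B6

Each bag holds 2 vertices, so the decomposition has width 1, which upper-bounds the treewidth. G has an edge, so its treewidth is at least 1. Combining the bounds, tw(G) = 1.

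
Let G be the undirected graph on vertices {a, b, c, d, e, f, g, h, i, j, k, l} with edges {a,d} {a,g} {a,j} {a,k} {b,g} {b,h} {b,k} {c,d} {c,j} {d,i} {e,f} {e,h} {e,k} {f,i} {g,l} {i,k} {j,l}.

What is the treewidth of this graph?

3

A width-3 tree decomposition is:
Bags: B1 = {e, f, h, i}  B2 = {e, h, i, k}  B3 = {b, h, i, k}  B4 = {b, d, i, k}  B5 = {a, b, d, k}  B6 = {a, b, d, g}  B7 = {a, c, d, g}  B8 = {a, c, g, j}  B9 = {c, g, j, l}
Tree: B1–B2, B2–B3, B3–B4, B4–B5, B5–B6, B6–B7, B7–B8, B8–B9
Each bag holds 4 vertices, so the decomposition has width 3, which upper-bounds the treewidth. For the lower bound: the 4 vertex sets {e,f,h}, {i}, {k}, {a,b,d,g} are disjoint, each induces a connected subgraph, and every pair is joined by at least one edge of G. Contracting each set to a single vertex therefore yields K_{4} as a minor, and since treewidth is minor-monotone, tw(G) ≥ tw(K_{4}) = 3. Hence tw(G) = 3 exactly.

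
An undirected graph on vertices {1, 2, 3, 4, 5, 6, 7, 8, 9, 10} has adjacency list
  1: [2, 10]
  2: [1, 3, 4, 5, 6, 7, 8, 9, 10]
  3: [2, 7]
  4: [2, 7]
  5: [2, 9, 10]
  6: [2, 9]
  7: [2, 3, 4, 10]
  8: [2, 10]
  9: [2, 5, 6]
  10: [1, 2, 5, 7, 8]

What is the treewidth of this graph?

A width-2 tree decomposition is:
Bags: B1 = {1, 2, 10}  B2 = {2, 5, 10}  B3 = {2, 8, 10}  B4 = {2, 5, 9}  B5 = {2, 7, 10}  B6 = {2, 6, 9}  B7 = {2, 4, 7}  B8 = {2, 3, 7}
Tree: B1–B2, B1–B3, B2–B4, B3–B5, B4–B6, B5–B7, B5–B8
Every bag has size at most 3, so the width is 3 − 1 = 2 and tw(G) ≤ 2. Conversely, {2, 3, 7} is a clique of size 3, and the vertices of any clique must share a bag in every tree decomposition; so some bag has ≥ 3 vertices and tw(G) ≥ 2. Hence tw(G) = 2 exactly.

2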